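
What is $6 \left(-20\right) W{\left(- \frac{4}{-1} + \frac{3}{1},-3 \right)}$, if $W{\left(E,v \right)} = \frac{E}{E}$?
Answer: $-120$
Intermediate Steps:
$W{\left(E,v \right)} = 1$
$6 \left(-20\right) W{\left(- \frac{4}{-1} + \frac{3}{1},-3 \right)} = 6 \left(-20\right) 1 = \left(-120\right) 1 = -120$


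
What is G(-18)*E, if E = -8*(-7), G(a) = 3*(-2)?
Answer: -336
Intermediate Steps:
G(a) = -6
E = 56
G(-18)*E = -6*56 = -336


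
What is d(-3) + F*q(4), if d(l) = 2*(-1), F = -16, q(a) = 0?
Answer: -2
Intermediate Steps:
d(l) = -2
d(-3) + F*q(4) = -2 - 16*0 = -2 + 0 = -2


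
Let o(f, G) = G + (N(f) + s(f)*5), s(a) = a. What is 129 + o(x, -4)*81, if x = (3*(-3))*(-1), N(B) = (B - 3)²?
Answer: 6366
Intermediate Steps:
N(B) = (-3 + B)²
x = 9 (x = -9*(-1) = 9)
o(f, G) = G + (-3 + f)² + 5*f (o(f, G) = G + ((-3 + f)² + f*5) = G + ((-3 + f)² + 5*f) = G + (-3 + f)² + 5*f)
129 + o(x, -4)*81 = 129 + (9 - 4 + 9² - 1*9)*81 = 129 + (9 - 4 + 81 - 9)*81 = 129 + 77*81 = 129 + 6237 = 6366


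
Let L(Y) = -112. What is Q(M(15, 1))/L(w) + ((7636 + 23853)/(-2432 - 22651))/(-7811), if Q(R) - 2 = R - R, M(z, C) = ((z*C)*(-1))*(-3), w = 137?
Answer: -194159929/10971705528 ≈ -0.017696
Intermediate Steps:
M(z, C) = 3*C*z (M(z, C) = ((C*z)*(-1))*(-3) = -C*z*(-3) = 3*C*z)
Q(R) = 2 (Q(R) = 2 + (R - R) = 2 + 0 = 2)
Q(M(15, 1))/L(w) + ((7636 + 23853)/(-2432 - 22651))/(-7811) = 2/(-112) + ((7636 + 23853)/(-2432 - 22651))/(-7811) = 2*(-1/112) + (31489/(-25083))*(-1/7811) = -1/56 + (31489*(-1/25083))*(-1/7811) = -1/56 - 31489/25083*(-1/7811) = -1/56 + 31489/195923313 = -194159929/10971705528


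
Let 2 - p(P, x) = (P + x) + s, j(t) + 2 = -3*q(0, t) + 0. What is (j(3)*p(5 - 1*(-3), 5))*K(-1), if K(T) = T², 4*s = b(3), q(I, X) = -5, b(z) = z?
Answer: -611/4 ≈ -152.75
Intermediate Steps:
s = ¾ (s = (¼)*3 = ¾ ≈ 0.75000)
j(t) = 13 (j(t) = -2 + (-3*(-5) + 0) = -2 + (15 + 0) = -2 + 15 = 13)
p(P, x) = 5/4 - P - x (p(P, x) = 2 - ((P + x) + ¾) = 2 - (¾ + P + x) = 2 + (-¾ - P - x) = 5/4 - P - x)
(j(3)*p(5 - 1*(-3), 5))*K(-1) = (13*(5/4 - (5 - 1*(-3)) - 1*5))*(-1)² = (13*(5/4 - (5 + 3) - 5))*1 = (13*(5/4 - 1*8 - 5))*1 = (13*(5/4 - 8 - 5))*1 = (13*(-47/4))*1 = -611/4*1 = -611/4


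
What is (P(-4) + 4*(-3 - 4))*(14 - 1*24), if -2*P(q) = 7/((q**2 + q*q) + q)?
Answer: 1125/4 ≈ 281.25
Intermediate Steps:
P(q) = -7/(2*(q + 2*q**2)) (P(q) = -7/(2*((q**2 + q*q) + q)) = -7/(2*((q**2 + q**2) + q)) = -7/(2*(2*q**2 + q)) = -7/(2*(q + 2*q**2)))
(P(-4) + 4*(-3 - 4))*(14 - 1*24) = (-7/2/(-4*(1 + 2*(-4))) + 4*(-3 - 4))*(14 - 1*24) = (-7/2*(-1/4)/(1 - 8) + 4*(-7))*(14 - 24) = (-7/2*(-1/4)/(-7) - 28)*(-10) = (-7/2*(-1/4)*(-1/7) - 28)*(-10) = (-1/8 - 28)*(-10) = -225/8*(-10) = 1125/4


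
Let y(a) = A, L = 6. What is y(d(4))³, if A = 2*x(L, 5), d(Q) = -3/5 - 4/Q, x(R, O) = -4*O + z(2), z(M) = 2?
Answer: -46656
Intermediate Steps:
x(R, O) = 2 - 4*O (x(R, O) = -4*O + 2 = 2 - 4*O)
d(Q) = -⅗ - 4/Q (d(Q) = -3*⅕ - 4/Q = -⅗ - 4/Q)
A = -36 (A = 2*(2 - 4*5) = 2*(2 - 20) = 2*(-18) = -36)
y(a) = -36
y(d(4))³ = (-36)³ = -46656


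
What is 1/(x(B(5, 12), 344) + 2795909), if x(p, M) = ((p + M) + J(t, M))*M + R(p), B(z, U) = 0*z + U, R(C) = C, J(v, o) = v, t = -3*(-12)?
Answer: 1/2930769 ≈ 3.4121e-7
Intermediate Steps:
t = 36
B(z, U) = U (B(z, U) = 0 + U = U)
x(p, M) = p + M*(36 + M + p) (x(p, M) = ((p + M) + 36)*M + p = ((M + p) + 36)*M + p = (36 + M + p)*M + p = M*(36 + M + p) + p = p + M*(36 + M + p))
1/(x(B(5, 12), 344) + 2795909) = 1/((12 + 344² + 36*344 + 344*12) + 2795909) = 1/((12 + 118336 + 12384 + 4128) + 2795909) = 1/(134860 + 2795909) = 1/2930769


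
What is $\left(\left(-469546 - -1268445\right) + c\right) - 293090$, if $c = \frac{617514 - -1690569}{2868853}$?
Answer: $\frac{1451093975160}{2868853} \approx 5.0581 \cdot 10^{5}$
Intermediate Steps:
$c = \frac{2308083}{2868853}$ ($c = \left(617514 + 1690569\right) \frac{1}{2868853} = 2308083 \cdot \frac{1}{2868853} = \frac{2308083}{2868853} \approx 0.80453$)
$\left(\left(-469546 - -1268445\right) + c\right) - 293090 = \left(\left(-469546 - -1268445\right) + \frac{2308083}{2868853}\right) - 293090 = \left(\left(-469546 + 1268445\right) + \frac{2308083}{2868853}\right) - 293090 = \left(798899 + \frac{2308083}{2868853}\right) - 293090 = \frac{2291926100930}{2868853} - 293090 = \frac{1451093975160}{2868853}$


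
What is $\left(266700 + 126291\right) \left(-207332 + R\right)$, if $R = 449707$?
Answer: $95251193625$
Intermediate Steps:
$\left(266700 + 126291\right) \left(-207332 + R\right) = \left(266700 + 126291\right) \left(-207332 + 449707\right) = 392991 \cdot 242375 = 95251193625$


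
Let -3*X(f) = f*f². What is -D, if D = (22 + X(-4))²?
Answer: -16900/9 ≈ -1877.8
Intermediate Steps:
X(f) = -f³/3 (X(f) = -f*f²/3 = -f³/3)
D = 16900/9 (D = (22 - ⅓*(-4)³)² = (22 - ⅓*(-64))² = (22 + 64/3)² = (130/3)² = 16900/9 ≈ 1877.8)
-D = -1*16900/9 = -16900/9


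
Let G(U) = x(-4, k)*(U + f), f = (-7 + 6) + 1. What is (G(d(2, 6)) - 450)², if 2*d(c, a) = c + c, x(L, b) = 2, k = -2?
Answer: 198916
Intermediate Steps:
f = 0 (f = -1 + 1 = 0)
d(c, a) = c (d(c, a) = (c + c)/2 = (2*c)/2 = c)
G(U) = 2*U (G(U) = 2*(U + 0) = 2*U)
(G(d(2, 6)) - 450)² = (2*2 - 450)² = (4 - 450)² = (-446)² = 198916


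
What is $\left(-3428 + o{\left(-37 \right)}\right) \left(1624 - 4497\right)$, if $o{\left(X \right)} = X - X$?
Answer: $9848644$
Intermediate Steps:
$o{\left(X \right)} = 0$
$\left(-3428 + o{\left(-37 \right)}\right) \left(1624 - 4497\right) = \left(-3428 + 0\right) \left(1624 - 4497\right) = \left(-3428\right) \left(-2873\right) = 9848644$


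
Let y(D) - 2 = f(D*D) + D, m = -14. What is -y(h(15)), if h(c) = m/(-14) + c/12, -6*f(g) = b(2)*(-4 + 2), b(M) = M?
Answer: -59/12 ≈ -4.9167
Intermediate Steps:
f(g) = ⅔ (f(g) = -(-4 + 2)/3 = -(-2)/3 = -⅙*(-4) = ⅔)
h(c) = 1 + c/12 (h(c) = -14/(-14) + c/12 = -14*(-1/14) + c*(1/12) = 1 + c/12)
y(D) = 8/3 + D (y(D) = 2 + (⅔ + D) = 8/3 + D)
-y(h(15)) = -(8/3 + (1 + (1/12)*15)) = -(8/3 + (1 + 5/4)) = -(8/3 + 9/4) = -1*59/12 = -59/12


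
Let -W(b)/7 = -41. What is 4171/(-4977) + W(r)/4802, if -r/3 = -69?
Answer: -379607/487746 ≈ -0.77829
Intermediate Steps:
r = 207 (r = -3*(-69) = 207)
W(b) = 287 (W(b) = -7*(-41) = 287)
4171/(-4977) + W(r)/4802 = 4171/(-4977) + 287/4802 = 4171*(-1/4977) + 287*(1/4802) = -4171/4977 + 41/686 = -379607/487746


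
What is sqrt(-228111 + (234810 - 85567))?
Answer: 2*I*sqrt(19717) ≈ 280.83*I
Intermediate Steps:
sqrt(-228111 + (234810 - 85567)) = sqrt(-228111 + 149243) = sqrt(-78868) = 2*I*sqrt(19717)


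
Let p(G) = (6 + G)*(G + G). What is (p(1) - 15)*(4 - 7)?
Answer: 3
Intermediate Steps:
p(G) = 2*G*(6 + G) (p(G) = (6 + G)*(2*G) = 2*G*(6 + G))
(p(1) - 15)*(4 - 7) = (2*1*(6 + 1) - 15)*(4 - 7) = (2*1*7 - 15)*(-3) = (14 - 15)*(-3) = -1*(-3) = 3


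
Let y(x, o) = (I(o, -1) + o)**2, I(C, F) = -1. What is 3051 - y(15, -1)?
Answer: 3047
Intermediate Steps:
y(x, o) = (-1 + o)**2
3051 - y(15, -1) = 3051 - (-1 - 1)**2 = 3051 - 1*(-2)**2 = 3051 - 1*4 = 3051 - 4 = 3047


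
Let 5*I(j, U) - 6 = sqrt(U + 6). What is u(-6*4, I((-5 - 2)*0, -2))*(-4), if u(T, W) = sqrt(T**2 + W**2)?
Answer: -32*sqrt(226)/5 ≈ -96.213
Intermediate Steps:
I(j, U) = 6/5 + sqrt(6 + U)/5 (I(j, U) = 6/5 + sqrt(U + 6)/5 = 6/5 + sqrt(6 + U)/5)
u(-6*4, I((-5 - 2)*0, -2))*(-4) = sqrt((-6*4)**2 + (6/5 + sqrt(6 - 2)/5)**2)*(-4) = sqrt((-24)**2 + (6/5 + sqrt(4)/5)**2)*(-4) = sqrt(576 + (6/5 + (1/5)*2)**2)*(-4) = sqrt(576 + (6/5 + 2/5)**2)*(-4) = sqrt(576 + (8/5)**2)*(-4) = sqrt(576 + 64/25)*(-4) = sqrt(14464/25)*(-4) = (8*sqrt(226)/5)*(-4) = -32*sqrt(226)/5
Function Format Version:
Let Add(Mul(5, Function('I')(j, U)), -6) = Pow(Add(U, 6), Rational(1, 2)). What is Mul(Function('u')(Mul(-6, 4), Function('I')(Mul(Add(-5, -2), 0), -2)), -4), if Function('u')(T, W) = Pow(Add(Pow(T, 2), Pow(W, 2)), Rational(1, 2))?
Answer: Mul(Rational(-32, 5), Pow(226, Rational(1, 2))) ≈ -96.213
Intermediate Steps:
Function('I')(j, U) = Add(Rational(6, 5), Mul(Rational(1, 5), Pow(Add(6, U), Rational(1, 2)))) (Function('I')(j, U) = Add(Rational(6, 5), Mul(Rational(1, 5), Pow(Add(U, 6), Rational(1, 2)))) = Add(Rational(6, 5), Mul(Rational(1, 5), Pow(Add(6, U), Rational(1, 2)))))
Mul(Function('u')(Mul(-6, 4), Function('I')(Mul(Add(-5, -2), 0), -2)), -4) = Mul(Pow(Add(Pow(Mul(-6, 4), 2), Pow(Add(Rational(6, 5), Mul(Rational(1, 5), Pow(Add(6, -2), Rational(1, 2)))), 2)), Rational(1, 2)), -4) = Mul(Pow(Add(Pow(-24, 2), Pow(Add(Rational(6, 5), Mul(Rational(1, 5), Pow(4, Rational(1, 2)))), 2)), Rational(1, 2)), -4) = Mul(Pow(Add(576, Pow(Add(Rational(6, 5), Mul(Rational(1, 5), 2)), 2)), Rational(1, 2)), -4) = Mul(Pow(Add(576, Pow(Add(Rational(6, 5), Rational(2, 5)), 2)), Rational(1, 2)), -4) = Mul(Pow(Add(576, Pow(Rational(8, 5), 2)), Rational(1, 2)), -4) = Mul(Pow(Add(576, Rational(64, 25)), Rational(1, 2)), -4) = Mul(Pow(Rational(14464, 25), Rational(1, 2)), -4) = Mul(Mul(Rational(8, 5), Pow(226, Rational(1, 2))), -4) = Mul(Rational(-32, 5), Pow(226, Rational(1, 2)))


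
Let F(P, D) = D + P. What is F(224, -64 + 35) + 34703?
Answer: 34898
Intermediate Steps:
F(224, -64 + 35) + 34703 = ((-64 + 35) + 224) + 34703 = (-29 + 224) + 34703 = 195 + 34703 = 34898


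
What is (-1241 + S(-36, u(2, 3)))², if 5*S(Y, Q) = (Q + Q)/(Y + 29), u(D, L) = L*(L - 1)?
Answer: 1887641809/1225 ≈ 1.5409e+6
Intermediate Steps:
u(D, L) = L*(-1 + L)
S(Y, Q) = 2*Q/(5*(29 + Y)) (S(Y, Q) = ((Q + Q)/(Y + 29))/5 = ((2*Q)/(29 + Y))/5 = (2*Q/(29 + Y))/5 = 2*Q/(5*(29 + Y)))
(-1241 + S(-36, u(2, 3)))² = (-1241 + 2*(3*(-1 + 3))/(5*(29 - 36)))² = (-1241 + (⅖)*(3*2)/(-7))² = (-1241 + (⅖)*6*(-⅐))² = (-1241 - 12/35)² = (-43447/35)² = 1887641809/1225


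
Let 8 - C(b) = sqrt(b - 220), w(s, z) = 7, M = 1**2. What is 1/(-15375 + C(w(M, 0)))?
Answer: I/(sqrt(213) - 15367*I) ≈ -6.5074e-5 + 6.1803e-8*I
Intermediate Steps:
M = 1
C(b) = 8 - sqrt(-220 + b) (C(b) = 8 - sqrt(b - 220) = 8 - sqrt(-220 + b))
1/(-15375 + C(w(M, 0))) = 1/(-15375 + (8 - sqrt(-220 + 7))) = 1/(-15375 + (8 - sqrt(-213))) = 1/(-15375 + (8 - I*sqrt(213))) = 1/(-15367 - I*sqrt(213))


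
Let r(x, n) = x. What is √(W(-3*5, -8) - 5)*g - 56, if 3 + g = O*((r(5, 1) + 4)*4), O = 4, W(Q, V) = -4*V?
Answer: -56 + 423*√3 ≈ 676.66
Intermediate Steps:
g = 141 (g = -3 + 4*((5 + 4)*4) = -3 + 4*(9*4) = -3 + 4*36 = -3 + 144 = 141)
√(W(-3*5, -8) - 5)*g - 56 = √(-4*(-8) - 5)*141 - 56 = √(32 - 5)*141 - 56 = √27*141 - 56 = (3*√3)*141 - 56 = 423*√3 - 56 = -56 + 423*√3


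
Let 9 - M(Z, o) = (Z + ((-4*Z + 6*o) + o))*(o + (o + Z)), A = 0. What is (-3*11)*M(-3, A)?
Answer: -1188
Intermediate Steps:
M(Z, o) = 9 - (Z + 2*o)*(-3*Z + 7*o) (M(Z, o) = 9 - (Z + ((-4*Z + 6*o) + o))*(o + (o + Z)) = 9 - (Z + (-4*Z + 7*o))*(o + (Z + o)) = 9 - (-3*Z + 7*o)*(Z + 2*o) = 9 - (Z + 2*o)*(-3*Z + 7*o))
(-3*11)*M(-3, A) = (-3*11)*(9 - 14*0² + 3*(-3)² - 1*(-3)*0) = -33*(9 - 14*0 + 3*9 + 0) = -33*(9 + 0 + 27 + 0) = -33*36 = -1188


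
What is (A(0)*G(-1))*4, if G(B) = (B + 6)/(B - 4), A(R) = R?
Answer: 0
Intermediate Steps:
G(B) = (6 + B)/(-4 + B)
(A(0)*G(-1))*4 = (0*((6 - 1)/(-4 - 1)))*4 = (0*(5/(-5)))*4 = (0*(-1/5*5))*4 = (0*(-1))*4 = 0*4 = 0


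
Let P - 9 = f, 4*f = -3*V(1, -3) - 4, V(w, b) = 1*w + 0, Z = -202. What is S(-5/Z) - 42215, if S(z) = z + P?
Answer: -17051921/404 ≈ -42208.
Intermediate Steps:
V(w, b) = w (V(w, b) = w + 0 = w)
f = -7/4 (f = (-3*1 - 4)/4 = (-3 - 4)/4 = (¼)*(-7) = -7/4 ≈ -1.7500)
P = 29/4 (P = 9 - 7/4 = 29/4 ≈ 7.2500)
S(z) = 29/4 + z (S(z) = z + 29/4 = 29/4 + z)
S(-5/Z) - 42215 = (29/4 - 5/(-202)) - 42215 = (29/4 - 5*(-1/202)) - 42215 = (29/4 + 5/202) - 42215 = 2939/404 - 42215 = -17051921/404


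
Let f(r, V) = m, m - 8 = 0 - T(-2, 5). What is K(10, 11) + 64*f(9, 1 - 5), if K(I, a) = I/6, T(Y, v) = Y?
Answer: 1925/3 ≈ 641.67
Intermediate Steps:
K(I, a) = I/6 (K(I, a) = I*(⅙) = I/6)
m = 10 (m = 8 + (0 - 1*(-2)) = 8 + (0 + 2) = 8 + 2 = 10)
f(r, V) = 10
K(10, 11) + 64*f(9, 1 - 5) = (⅙)*10 + 64*10 = 5/3 + 640 = 1925/3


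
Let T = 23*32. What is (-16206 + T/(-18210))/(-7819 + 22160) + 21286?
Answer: 2779267743232/130574805 ≈ 21285.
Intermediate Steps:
T = 736
(-16206 + T/(-18210))/(-7819 + 22160) + 21286 = (-16206 + 736/(-18210))/(-7819 + 22160) + 21286 = (-16206 + 736*(-1/18210))/14341 + 21286 = (-16206 - 368/9105)*(1/14341) + 21286 = -147555998/9105*1/14341 + 21286 = -147555998/130574805 + 21286 = 2779267743232/130574805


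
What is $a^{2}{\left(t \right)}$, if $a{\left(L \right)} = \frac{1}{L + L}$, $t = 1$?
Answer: $\frac{1}{4} \approx 0.25$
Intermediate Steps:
$a{\left(L \right)} = \frac{1}{2 L}$
$a^{2}{\left(t \right)} = \left(\frac{1}{2 \cdot 1}\right)^{2} = \left(\frac{1}{2} \cdot 1\right)^{2} = \left(\frac{1}{2}\right)^{2} = \frac{1}{4}$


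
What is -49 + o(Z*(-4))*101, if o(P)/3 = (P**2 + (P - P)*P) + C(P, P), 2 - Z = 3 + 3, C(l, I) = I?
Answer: 82367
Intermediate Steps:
Z = -4 (Z = 2 - (3 + 3) = 2 - 1*6 = 2 - 6 = -4)
o(P) = 3*P + 3*P**2 (o(P) = 3*((P**2 + (P - P)*P) + P) = 3*((P**2 + 0*P) + P) = 3*((P**2 + 0) + P) = 3*(P**2 + P) = 3*(P + P**2) = 3*P + 3*P**2)
-49 + o(Z*(-4))*101 = -49 + (3*(-4*(-4))*(1 - 4*(-4)))*101 = -49 + (3*16*(1 + 16))*101 = -49 + (3*16*17)*101 = -49 + 816*101 = -49 + 82416 = 82367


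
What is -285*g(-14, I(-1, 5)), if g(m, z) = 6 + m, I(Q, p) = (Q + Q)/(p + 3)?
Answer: 2280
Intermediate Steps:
I(Q, p) = 2*Q/(3 + p) (I(Q, p) = (2*Q)/(3 + p) = 2*Q/(3 + p))
-285*g(-14, I(-1, 5)) = -285*(6 - 14) = -285*(-8) = 2280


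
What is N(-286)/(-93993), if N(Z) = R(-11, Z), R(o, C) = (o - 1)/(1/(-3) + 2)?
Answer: 12/156655 ≈ 7.6601e-5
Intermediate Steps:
R(o, C) = -3/5 + 3*o/5 (R(o, C) = (-1 + o)/(1*(-1/3) + 2) = (-1 + o)/(-1/3 + 2) = (-1 + o)/(5/3) = (-1 + o)*(3/5) = -3/5 + 3*o/5)
N(Z) = -36/5 (N(Z) = -3/5 + (3/5)*(-11) = -3/5 - 33/5 = -36/5)
N(-286)/(-93993) = -36/5/(-93993) = -36/5*(-1/93993) = 12/156655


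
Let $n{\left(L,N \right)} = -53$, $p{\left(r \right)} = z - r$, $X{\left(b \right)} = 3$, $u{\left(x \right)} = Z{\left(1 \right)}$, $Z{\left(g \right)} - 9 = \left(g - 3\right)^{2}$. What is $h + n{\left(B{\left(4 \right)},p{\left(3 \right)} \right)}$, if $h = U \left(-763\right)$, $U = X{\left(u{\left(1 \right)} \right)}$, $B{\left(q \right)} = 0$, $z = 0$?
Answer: $-2342$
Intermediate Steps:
$Z{\left(g \right)} = 9 + \left(-3 + g\right)^{2}$ ($Z{\left(g \right)} = 9 + \left(g - 3\right)^{2} = 9 + \left(-3 + g\right)^{2}$)
$u{\left(x \right)} = 13$ ($u{\left(x \right)} = 9 + \left(-3 + 1\right)^{2} = 9 + \left(-2\right)^{2} = 9 + 4 = 13$)
$U = 3$
$p{\left(r \right)} = - r$ ($p{\left(r \right)} = 0 - r = - r$)
$h = -2289$ ($h = 3 \left(-763\right) = -2289$)
$h + n{\left(B{\left(4 \right)},p{\left(3 \right)} \right)} = -2289 - 53 = -2342$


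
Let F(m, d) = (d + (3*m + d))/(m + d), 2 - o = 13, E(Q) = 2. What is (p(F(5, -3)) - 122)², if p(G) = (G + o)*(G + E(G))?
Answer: 431649/16 ≈ 26978.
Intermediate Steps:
o = -11 (o = 2 - 1*13 = 2 - 13 = -11)
F(m, d) = (2*d + 3*m)/(d + m) (F(m, d) = (d + (d + 3*m))/(d + m) = (2*d + 3*m)/(d + m))
p(G) = (-11 + G)*(2 + G) (p(G) = (G - 11)*(G + 2) = (-11 + G)*(2 + G))
(p(F(5, -3)) - 122)² = ((-22 + ((2*(-3) + 3*5)/(-3 + 5))² - 9*(2*(-3) + 3*5)/(-3 + 5)) - 122)² = ((-22 + ((-6 + 15)/2)² - 9*(-6 + 15)/2) - 122)² = ((-22 + ((½)*9)² - 9*9/2) - 122)² = ((-22 + (9/2)² - 9*9/2) - 122)² = ((-22 + 81/4 - 81/2) - 122)² = (-169/4 - 122)² = (-657/4)² = 431649/16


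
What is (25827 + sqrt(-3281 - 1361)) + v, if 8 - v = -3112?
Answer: 28947 + I*sqrt(4642) ≈ 28947.0 + 68.132*I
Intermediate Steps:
v = 3120 (v = 8 - 1*(-3112) = 8 + 3112 = 3120)
(25827 + sqrt(-3281 - 1361)) + v = (25827 + sqrt(-3281 - 1361)) + 3120 = (25827 + sqrt(-4642)) + 3120 = (25827 + I*sqrt(4642)) + 3120 = 28947 + I*sqrt(4642)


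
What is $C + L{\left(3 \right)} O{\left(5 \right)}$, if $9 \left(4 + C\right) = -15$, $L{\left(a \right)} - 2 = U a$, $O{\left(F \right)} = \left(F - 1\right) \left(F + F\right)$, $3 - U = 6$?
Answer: $- \frac{857}{3} \approx -285.67$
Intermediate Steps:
$U = -3$ ($U = 3 - 6 = -3$)
$O{\left(F \right)} = 2 F \left(-1 + F\right)$ ($O{\left(F \right)} = \left(-1 + F\right) 2 F = 2 F \left(-1 + F\right)$)
$L{\left(a \right)} = 2 - 3 a$
$C = - \frac{17}{3}$ ($C = -4 + \frac{1}{9} \left(-15\right) = -4 - \frac{5}{3} = - \frac{17}{3} \approx -5.6667$)
$C + L{\left(3 \right)} O{\left(5 \right)} = - \frac{17}{3} + \left(2 - 9\right) 2 \cdot 5 \left(-1 + 5\right) = - \frac{17}{3} + \left(2 - 9\right) 2 \cdot 5 \cdot 4 = - \frac{17}{3} - 280 = - \frac{857}{3}$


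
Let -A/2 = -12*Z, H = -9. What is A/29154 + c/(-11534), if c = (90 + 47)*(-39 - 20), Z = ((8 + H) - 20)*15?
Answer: 24742457/56043706 ≈ 0.44148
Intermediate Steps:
Z = -315 (Z = ((8 - 9) - 20)*15 = (-1 - 20)*15 = -21*15 = -315)
c = -8083 (c = 137*(-59) = -8083)
A = -7560 (A = -(-24)*(-315) = -2*3780 = -7560)
A/29154 + c/(-11534) = -7560/29154 - 8083/(-11534) = -7560*1/29154 - 8083*(-1/11534) = -1260/4859 + 8083/11534 = 24742457/56043706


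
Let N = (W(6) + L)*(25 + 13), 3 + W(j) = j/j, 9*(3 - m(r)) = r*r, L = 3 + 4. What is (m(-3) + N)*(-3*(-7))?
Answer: 4032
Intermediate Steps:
L = 7
m(r) = 3 - r²/9 (m(r) = 3 - r*r/9 = 3 - r²/9)
W(j) = -2 (W(j) = -3 + j/j = -3 + 1 = -2)
N = 190 (N = (-2 + 7)*(25 + 13) = 5*38 = 190)
(m(-3) + N)*(-3*(-7)) = ((3 - ⅑*(-3)²) + 190)*(-3*(-7)) = ((3 - ⅑*9) + 190)*21 = ((3 - 1) + 190)*21 = (2 + 190)*21 = 192*21 = 4032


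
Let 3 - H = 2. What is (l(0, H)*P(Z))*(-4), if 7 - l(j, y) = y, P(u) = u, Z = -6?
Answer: 144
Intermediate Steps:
H = 1 (H = 3 - 1*2 = 3 - 2 = 1)
l(j, y) = 7 - y
(l(0, H)*P(Z))*(-4) = ((7 - 1*1)*(-6))*(-4) = ((7 - 1)*(-6))*(-4) = (6*(-6))*(-4) = -36*(-4) = 144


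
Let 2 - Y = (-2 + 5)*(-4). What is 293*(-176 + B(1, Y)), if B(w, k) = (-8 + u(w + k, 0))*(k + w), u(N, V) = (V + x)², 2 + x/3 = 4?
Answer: 71492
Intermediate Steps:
x = 6 (x = -6 + 3*4 = -6 + 12 = 6)
u(N, V) = (6 + V)² (u(N, V) = (V + 6)² = (6 + V)²)
Y = 14 (Y = 2 - (-2 + 5)*(-4) = 2 - 3*(-4) = 2 - 1*(-12) = 2 + 12 = 14)
B(w, k) = 28*k + 28*w (B(w, k) = (-8 + (6 + 0)²)*(k + w) = (-8 + 6²)*(k + w) = (-8 + 36)*(k + w) = 28*(k + w) = 28*k + 28*w)
293*(-176 + B(1, Y)) = 293*(-176 + (28*14 + 28*1)) = 293*(-176 + (392 + 28)) = 293*(-176 + 420) = 293*244 = 71492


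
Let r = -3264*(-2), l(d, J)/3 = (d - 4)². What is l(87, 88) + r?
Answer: 27195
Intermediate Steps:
l(d, J) = 3*(-4 + d)² (l(d, J) = 3*(d - 4)² = 3*(-4 + d)²)
r = 6528
l(87, 88) + r = 3*(-4 + 87)² + 6528 = 3*83² + 6528 = 3*6889 + 6528 = 20667 + 6528 = 27195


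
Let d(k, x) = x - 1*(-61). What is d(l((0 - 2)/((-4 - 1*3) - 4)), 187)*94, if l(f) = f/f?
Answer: 23312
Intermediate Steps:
l(f) = 1
d(k, x) = 61 + x (d(k, x) = x + 61 = 61 + x)
d(l((0 - 2)/((-4 - 1*3) - 4)), 187)*94 = (61 + 187)*94 = 248*94 = 23312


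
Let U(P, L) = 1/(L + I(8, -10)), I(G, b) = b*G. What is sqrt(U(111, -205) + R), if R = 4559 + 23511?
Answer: sqrt(2279985465)/285 ≈ 167.54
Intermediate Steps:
I(G, b) = G*b
R = 28070
U(P, L) = 1/(-80 + L) (U(P, L) = 1/(L + 8*(-10)) = 1/(L - 80) = 1/(-80 + L))
sqrt(U(111, -205) + R) = sqrt(1/(-80 - 205) + 28070) = sqrt(1/(-285) + 28070) = sqrt(-1/285 + 28070) = sqrt(7999949/285) = sqrt(2279985465)/285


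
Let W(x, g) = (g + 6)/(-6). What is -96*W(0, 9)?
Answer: 240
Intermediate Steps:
W(x, g) = -1 - g/6 (W(x, g) = (6 + g)*(-⅙) = -1 - g/6)
-96*W(0, 9) = -96*(-1 - ⅙*9) = -96*(-1 - 3/2) = -96*(-5/2) = 240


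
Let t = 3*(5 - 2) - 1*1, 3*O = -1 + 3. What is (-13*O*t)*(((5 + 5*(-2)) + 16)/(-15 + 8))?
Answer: 2288/21 ≈ 108.95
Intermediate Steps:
O = ⅔ (O = (-1 + 3)/3 = (⅓)*2 = ⅔ ≈ 0.66667)
t = 8 (t = 3*3 - 1 = 9 - 1 = 8)
(-13*O*t)*(((5 + 5*(-2)) + 16)/(-15 + 8)) = (-26*8/3)*(((5 + 5*(-2)) + 16)/(-15 + 8)) = (-13*16/3)*(((5 - 10) + 16)/(-7)) = -208*(-5 + 16)*(-1)/(3*7) = -2288*(-1)/(3*7) = -208/3*(-11/7) = 2288/21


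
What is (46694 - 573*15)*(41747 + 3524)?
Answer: 1724779829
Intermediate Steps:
(46694 - 573*15)*(41747 + 3524) = (46694 - 8595)*45271 = 38099*45271 = 1724779829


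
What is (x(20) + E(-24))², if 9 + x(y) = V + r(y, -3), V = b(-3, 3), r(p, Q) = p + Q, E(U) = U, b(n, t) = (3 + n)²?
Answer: 256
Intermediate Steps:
r(p, Q) = Q + p
V = 0 (V = (3 - 3)² = 0² = 0)
x(y) = -12 + y (x(y) = -9 + (0 + (-3 + y)) = -9 + (-3 + y) = -12 + y)
(x(20) + E(-24))² = ((-12 + 20) - 24)² = (8 - 24)² = (-16)² = 256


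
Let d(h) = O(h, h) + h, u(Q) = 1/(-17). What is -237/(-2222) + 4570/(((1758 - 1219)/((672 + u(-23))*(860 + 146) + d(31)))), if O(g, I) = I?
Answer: 10609271576301/1850926 ≈ 5.7319e+6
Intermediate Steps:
u(Q) = -1/17
d(h) = 2*h (d(h) = h + h = 2*h)
-237/(-2222) + 4570/(((1758 - 1219)/((672 + u(-23))*(860 + 146) + d(31)))) = -237/(-2222) + 4570/(((1758 - 1219)/((672 - 1/17)*(860 + 146) + 2*31))) = -237*(-1/2222) + 4570/((539/((11423/17)*1006 + 62))) = 237/2222 + 4570/((539/(11491538/17 + 62))) = 237/2222 + 4570/((539/(11492592/17))) = 237/2222 + 4570/((539*(17/11492592))) = 237/2222 + 4570/(9163/11492592) = 237/2222 + 4570*(11492592/9163) = 237/2222 + 52521145440/9163 = 10609271576301/1850926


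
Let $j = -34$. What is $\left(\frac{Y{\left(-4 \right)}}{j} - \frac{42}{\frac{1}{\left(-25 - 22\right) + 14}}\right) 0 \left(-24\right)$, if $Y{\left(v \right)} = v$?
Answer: $0$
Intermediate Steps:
$\left(\frac{Y{\left(-4 \right)}}{j} - \frac{42}{\frac{1}{\left(-25 - 22\right) + 14}}\right) 0 \left(-24\right) = \left(- \frac{4}{-34} - \frac{42}{\frac{1}{\left(-25 - 22\right) + 14}}\right) 0 \left(-24\right) = \left(\left(-4\right) \left(- \frac{1}{34}\right) - \frac{42}{\frac{1}{\left(-25 - 22\right) + 14}}\right) 0 \left(-24\right) = \left(\frac{2}{17} - \frac{42}{\frac{1}{-47 + 14}}\right) 0 \left(-24\right) = \left(\frac{2}{17} - \frac{42}{\frac{1}{-33}}\right) 0 \left(-24\right) = \left(\frac{2}{17} - \frac{42}{- \frac{1}{33}}\right) 0 \left(-24\right) = \left(\frac{2}{17} - -1386\right) 0 \left(-24\right) = \left(\frac{2}{17} + 1386\right) 0 \left(-24\right) = \frac{23564}{17} \cdot 0 \left(-24\right) = 0 \left(-24\right) = 0$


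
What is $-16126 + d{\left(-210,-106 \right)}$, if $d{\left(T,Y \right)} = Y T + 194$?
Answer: $6328$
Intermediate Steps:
$d{\left(T,Y \right)} = 194 + T Y$ ($d{\left(T,Y \right)} = T Y + 194 = 194 + T Y$)
$-16126 + d{\left(-210,-106 \right)} = -16126 + \left(194 - -22260\right) = -16126 + \left(194 + 22260\right) = -16126 + 22454 = 6328$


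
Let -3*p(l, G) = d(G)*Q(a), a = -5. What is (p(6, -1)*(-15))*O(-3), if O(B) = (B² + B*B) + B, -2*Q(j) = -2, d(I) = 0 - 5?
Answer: -375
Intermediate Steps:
d(I) = -5
Q(j) = 1 (Q(j) = -½*(-2) = 1)
O(B) = B + 2*B² (O(B) = (B² + B²) + B = 2*B² + B = B + 2*B²)
p(l, G) = 5/3 (p(l, G) = -(-5)/3 = -⅓*(-5) = 5/3)
(p(6, -1)*(-15))*O(-3) = ((5/3)*(-15))*(-3*(1 + 2*(-3))) = -(-75)*(1 - 6) = -(-75)*(-5) = -25*15 = -375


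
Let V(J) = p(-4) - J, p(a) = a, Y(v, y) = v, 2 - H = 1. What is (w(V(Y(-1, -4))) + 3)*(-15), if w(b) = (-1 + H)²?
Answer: -45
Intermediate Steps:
H = 1 (H = 2 - 1*1 = 2 - 1 = 1)
V(J) = -4 - J
w(b) = 0 (w(b) = (-1 + 1)² = 0² = 0)
(w(V(Y(-1, -4))) + 3)*(-15) = (0 + 3)*(-15) = 3*(-15) = -45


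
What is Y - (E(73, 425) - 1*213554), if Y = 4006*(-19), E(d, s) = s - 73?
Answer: 137088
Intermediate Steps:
E(d, s) = -73 + s
Y = -76114
Y - (E(73, 425) - 1*213554) = -76114 - ((-73 + 425) - 1*213554) = -76114 - (352 - 213554) = -76114 - 1*(-213202) = -76114 + 213202 = 137088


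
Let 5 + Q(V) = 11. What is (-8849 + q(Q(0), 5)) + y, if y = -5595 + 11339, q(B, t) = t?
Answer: -3100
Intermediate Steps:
Q(V) = 6 (Q(V) = -5 + 11 = 6)
y = 5744
(-8849 + q(Q(0), 5)) + y = (-8849 + 5) + 5744 = -8844 + 5744 = -3100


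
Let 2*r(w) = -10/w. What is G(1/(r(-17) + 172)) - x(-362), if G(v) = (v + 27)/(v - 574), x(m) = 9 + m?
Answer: 593394737/1681229 ≈ 352.95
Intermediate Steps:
r(w) = -5/w (r(w) = (-10/w)/2 = -5/w)
G(v) = (27 + v)/(-574 + v)
G(1/(r(-17) + 172)) - x(-362) = (27 + 1/(-5/(-17) + 172))/(-574 + 1/(-5/(-17) + 172)) - (9 - 362) = (27 + 1/(-5*(-1/17) + 172))/(-574 + 1/(-5*(-1/17) + 172)) - 1*(-353) = (27 + 1/(5/17 + 172))/(-574 + 1/(5/17 + 172)) + 353 = (27 + 1/(2929/17))/(-574 + 1/(2929/17)) + 353 = (27 + 17/2929)/(-574 + 17/2929) + 353 = (79100/2929)/(-1681229/2929) + 353 = -2929/1681229*79100/2929 + 353 = -79100/1681229 + 353 = 593394737/1681229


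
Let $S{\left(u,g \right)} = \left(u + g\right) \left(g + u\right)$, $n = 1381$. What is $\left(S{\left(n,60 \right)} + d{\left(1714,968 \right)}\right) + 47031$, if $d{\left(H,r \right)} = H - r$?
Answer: $2124258$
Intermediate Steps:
$S{\left(u,g \right)} = \left(g + u\right)^{2}$ ($S{\left(u,g \right)} = \left(g + u\right) \left(g + u\right) = \left(g + u\right)^{2}$)
$\left(S{\left(n,60 \right)} + d{\left(1714,968 \right)}\right) + 47031 = \left(\left(60 + 1381\right)^{2} + \left(1714 - 968\right)\right) + 47031 = \left(1441^{2} + \left(1714 - 968\right)\right) + 47031 = \left(2076481 + 746\right) + 47031 = 2077227 + 47031 = 2124258$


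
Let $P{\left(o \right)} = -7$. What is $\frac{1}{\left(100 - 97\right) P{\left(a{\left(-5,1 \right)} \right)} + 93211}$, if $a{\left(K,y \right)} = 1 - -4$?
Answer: $\frac{1}{93190} \approx 1.0731 \cdot 10^{-5}$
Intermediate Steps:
$a{\left(K,y \right)} = 5$ ($a{\left(K,y \right)} = 1 + 4 = 5$)
$\frac{1}{\left(100 - 97\right) P{\left(a{\left(-5,1 \right)} \right)} + 93211} = \frac{1}{\left(100 - 97\right) \left(-7\right) + 93211} = \frac{1}{3 \left(-7\right) + 93211} = \frac{1}{-21 + 93211} = \frac{1}{93190}$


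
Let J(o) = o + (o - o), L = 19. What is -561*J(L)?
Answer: -10659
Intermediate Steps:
J(o) = o (J(o) = o + 0 = o)
-561*J(L) = -561*19 = -10659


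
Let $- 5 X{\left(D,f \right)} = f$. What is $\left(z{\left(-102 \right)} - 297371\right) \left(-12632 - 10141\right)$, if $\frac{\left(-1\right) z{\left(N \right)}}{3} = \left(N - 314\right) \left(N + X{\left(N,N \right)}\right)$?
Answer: $\frac{45455796147}{5} \approx 9.0912 \cdot 10^{9}$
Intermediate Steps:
$X{\left(D,f \right)} = - \frac{f}{5}$
$z{\left(N \right)} = - \frac{12 N \left(-314 + N\right)}{5}$ ($z{\left(N \right)} = - 3 \left(N - 314\right) \left(N - \frac{N}{5}\right) = - 3 \left(-314 + N\right) \frac{4 N}{5} = - 3 \frac{4 N \left(-314 + N\right)}{5} = - \frac{12 N \left(-314 + N\right)}{5}$)
$\left(z{\left(-102 \right)} - 297371\right) \left(-12632 - 10141\right) = \left(\frac{12}{5} \left(-102\right) \left(314 - -102\right) - 297371\right) \left(-12632 - 10141\right) = \left(\frac{12}{5} \left(-102\right) \left(314 + 102\right) - 297371\right) \left(-22773\right) = \left(\frac{12}{5} \left(-102\right) 416 - 297371\right) \left(-22773\right) = \left(- \frac{509184}{5} - 297371\right) \left(-22773\right) = \left(- \frac{1996039}{5}\right) \left(-22773\right) = \frac{45455796147}{5}$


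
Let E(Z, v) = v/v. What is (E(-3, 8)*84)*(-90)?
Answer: -7560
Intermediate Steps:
E(Z, v) = 1
(E(-3, 8)*84)*(-90) = (1*84)*(-90) = 84*(-90) = -7560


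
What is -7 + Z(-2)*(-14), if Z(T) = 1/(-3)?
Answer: -7/3 ≈ -2.3333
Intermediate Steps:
Z(T) = -⅓
-7 + Z(-2)*(-14) = -7 - ⅓*(-14) = -7 + 14/3 = -7/3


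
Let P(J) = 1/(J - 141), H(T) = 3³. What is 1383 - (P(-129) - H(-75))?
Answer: 380701/270 ≈ 1410.0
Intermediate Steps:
H(T) = 27
P(J) = 1/(-141 + J)
1383 - (P(-129) - H(-75)) = 1383 - (1/(-141 - 129) - 1*27) = 1383 - (1/(-270) - 27) = 1383 - (-1/270 - 27) = 1383 - 1*(-7291/270) = 1383 + 7291/270 = 380701/270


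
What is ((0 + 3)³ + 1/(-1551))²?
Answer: 1753599376/2405601 ≈ 728.96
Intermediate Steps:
((0 + 3)³ + 1/(-1551))² = (3³ - 1/1551)² = (27 - 1/1551)² = (41876/1551)² = 1753599376/2405601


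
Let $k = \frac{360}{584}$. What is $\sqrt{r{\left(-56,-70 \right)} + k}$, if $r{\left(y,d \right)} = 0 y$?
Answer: $\frac{3 \sqrt{365}}{73} \approx 0.78514$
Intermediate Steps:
$k = \frac{45}{73}$ ($k = 360 \cdot \frac{1}{584} = \frac{45}{73} \approx 0.61644$)
$r{\left(y,d \right)} = 0$
$\sqrt{r{\left(-56,-70 \right)} + k} = \sqrt{0 + \frac{45}{73}} = \sqrt{\frac{45}{73}} = \frac{3 \sqrt{365}}{73}$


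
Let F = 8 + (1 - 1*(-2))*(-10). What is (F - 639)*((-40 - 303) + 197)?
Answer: 96506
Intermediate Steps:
F = -22 (F = 8 + (1 + 2)*(-10) = 8 + 3*(-10) = 8 - 30 = -22)
(F - 639)*((-40 - 303) + 197) = (-22 - 639)*((-40 - 303) + 197) = -661*(-343 + 197) = -661*(-146) = 96506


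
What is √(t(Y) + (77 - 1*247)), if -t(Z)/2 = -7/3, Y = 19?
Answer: 4*I*√93/3 ≈ 12.858*I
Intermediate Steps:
t(Z) = 14/3 (t(Z) = -(-14)/3 = -2*(-7/3) = 14/3)
√(t(Y) + (77 - 1*247)) = √(14/3 + (77 - 1*247)) = √(14/3 + (77 - 247)) = √(14/3 - 170) = √(-496/3) = 4*I*√93/3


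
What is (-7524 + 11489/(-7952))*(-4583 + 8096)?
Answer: -210226129881/7952 ≈ -2.6437e+7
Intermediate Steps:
(-7524 + 11489/(-7952))*(-4583 + 8096) = (-7524 + 11489*(-1/7952))*3513 = (-7524 - 11489/7952)*3513 = -59842337/7952*3513 = -210226129881/7952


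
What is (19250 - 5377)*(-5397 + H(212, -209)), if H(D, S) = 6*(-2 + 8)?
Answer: -74373153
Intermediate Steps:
H(D, S) = 36 (H(D, S) = 6*6 = 36)
(19250 - 5377)*(-5397 + H(212, -209)) = (19250 - 5377)*(-5397 + 36) = 13873*(-5361) = -74373153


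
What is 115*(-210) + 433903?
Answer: 409753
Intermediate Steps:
115*(-210) + 433903 = -24150 + 433903 = 409753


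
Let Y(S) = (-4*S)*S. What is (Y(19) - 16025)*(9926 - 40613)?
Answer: 536071203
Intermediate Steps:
Y(S) = -4*S²
(Y(19) - 16025)*(9926 - 40613) = (-4*19² - 16025)*(9926 - 40613) = (-4*361 - 16025)*(-30687) = (-1444 - 16025)*(-30687) = -17469*(-30687) = 536071203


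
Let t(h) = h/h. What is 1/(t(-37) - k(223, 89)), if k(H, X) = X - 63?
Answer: -1/25 ≈ -0.040000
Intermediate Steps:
k(H, X) = -63 + X
t(h) = 1
1/(t(-37) - k(223, 89)) = 1/(1 - (-63 + 89)) = 1/(1 - 1*26) = 1/(1 - 26) = 1/(-25) = -1/25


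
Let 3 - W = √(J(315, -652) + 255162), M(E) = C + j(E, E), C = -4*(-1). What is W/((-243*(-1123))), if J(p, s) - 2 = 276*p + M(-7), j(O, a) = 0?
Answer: 1/90963 - 2*√9503/90963 ≈ -0.0021324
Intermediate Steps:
C = 4
M(E) = 4 (M(E) = 4 + 0 = 4)
J(p, s) = 6 + 276*p (J(p, s) = 2 + (276*p + 4) = 2 + (4 + 276*p) = 6 + 276*p)
W = 3 - 6*√9503 (W = 3 - √((6 + 276*315) + 255162) = 3 - √((6 + 86940) + 255162) = 3 - √(86946 + 255162) = 3 - √342108 = 3 - 6*√9503 ≈ -581.90)
W/((-243*(-1123))) = (3 - 6*√9503)/((-243*(-1123))) = (3 - 6*√9503)/272889 = (3 - 6*√9503)*(1/272889) = 1/90963 - 2*√9503/90963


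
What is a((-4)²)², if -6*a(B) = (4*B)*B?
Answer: 262144/9 ≈ 29127.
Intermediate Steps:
a(B) = -2*B²/3 (a(B) = -4*B*B/6 = -2*B²/3)
a((-4)²)² = (-2*((-4)²)²/3)² = (-⅔*16²)² = (-⅔*256)² = (-512/3)² = 262144/9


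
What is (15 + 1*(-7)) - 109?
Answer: -101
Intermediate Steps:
(15 + 1*(-7)) - 109 = (15 - 7) - 109 = 8 - 109 = -101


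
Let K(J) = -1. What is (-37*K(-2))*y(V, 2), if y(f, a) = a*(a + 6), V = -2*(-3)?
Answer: 592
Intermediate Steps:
V = 6
y(f, a) = a*(6 + a)
(-37*K(-2))*y(V, 2) = (-37*(-1))*(2*(6 + 2)) = 37*(2*8) = 37*16 = 592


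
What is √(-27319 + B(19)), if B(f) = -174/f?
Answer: I*√9865465/19 ≈ 165.31*I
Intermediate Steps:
√(-27319 + B(19)) = √(-27319 - 174/19) = √(-519235/19) = I*√9865465/19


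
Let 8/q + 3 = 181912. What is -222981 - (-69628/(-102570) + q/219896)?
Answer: -4398430331289079754/19725523434435 ≈ -2.2298e+5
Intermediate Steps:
q = 8/181909 (q = 8/(-3 + 181912) = 8/181909 ≈ 4.3978e-5)
-222981 - (-69628/(-102570) + q/219896) = -222981 - (-69628/(-102570) + (8/181909)/219896) = -222981 - (-69628*(-1/102570) + (8/181909)*(1/219896)) = -222981 - (2678/3945 + 1/5000132683) = -222981 - 1*13390355329019/19725523434435 = -222981 - 13390355329019/19725523434435 = -4398430331289079754/19725523434435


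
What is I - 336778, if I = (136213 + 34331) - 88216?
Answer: -254450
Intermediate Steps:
I = 82328 (I = 170544 - 88216 = 82328)
I - 336778 = 82328 - 336778 = -254450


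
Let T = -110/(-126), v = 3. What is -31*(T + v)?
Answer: -7564/63 ≈ -120.06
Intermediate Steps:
T = 55/63 (T = -110*(-1/126) = 55/63 ≈ 0.87302)
-31*(T + v) = -31*(55/63 + 3) = -31*244/63 = -7564/63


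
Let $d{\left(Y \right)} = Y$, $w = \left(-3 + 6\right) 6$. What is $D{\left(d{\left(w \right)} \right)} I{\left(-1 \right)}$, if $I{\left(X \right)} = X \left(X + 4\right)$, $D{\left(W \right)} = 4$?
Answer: $-12$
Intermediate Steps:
$w = 18$ ($w = 3 \cdot 6 = 18$)
$I{\left(X \right)} = X \left(4 + X\right)$
$D{\left(d{\left(w \right)} \right)} I{\left(-1 \right)} = 4 \left(- (4 - 1)\right) = 4 \left(\left(-1\right) 3\right) = 4 \left(-3\right) = -12$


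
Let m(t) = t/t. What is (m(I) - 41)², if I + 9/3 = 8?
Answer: 1600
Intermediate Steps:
I = 5 (I = -3 + 8 = 5)
m(t) = 1
(m(I) - 41)² = (1 - 41)² = (-40)² = 1600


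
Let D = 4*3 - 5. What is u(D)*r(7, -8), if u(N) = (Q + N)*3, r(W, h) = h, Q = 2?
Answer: -216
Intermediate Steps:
D = 7 (D = 12 - 5 = 7)
u(N) = 6 + 3*N (u(N) = (2 + N)*3 = 6 + 3*N)
u(D)*r(7, -8) = (6 + 3*7)*(-8) = (6 + 21)*(-8) = 27*(-8) = -216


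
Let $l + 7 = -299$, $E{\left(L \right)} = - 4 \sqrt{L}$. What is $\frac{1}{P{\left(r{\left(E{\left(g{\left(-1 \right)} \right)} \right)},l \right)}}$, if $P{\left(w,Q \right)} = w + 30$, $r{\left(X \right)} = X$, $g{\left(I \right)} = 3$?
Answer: $\frac{5}{142} + \frac{\sqrt{3}}{213} \approx 0.043343$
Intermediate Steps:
$l = -306$ ($l = -7 - 299 = -306$)
$P{\left(w,Q \right)} = 30 + w$
$\frac{1}{P{\left(r{\left(E{\left(g{\left(-1 \right)} \right)} \right)},l \right)}} = \frac{1}{30 - 4 \sqrt{3}}$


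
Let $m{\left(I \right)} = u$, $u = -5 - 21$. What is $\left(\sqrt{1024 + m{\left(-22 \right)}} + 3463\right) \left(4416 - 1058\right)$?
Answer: $11628754 + 3358 \sqrt{998} \approx 1.1735 \cdot 10^{7}$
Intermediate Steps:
$u = -26$
$m{\left(I \right)} = -26$
$\left(\sqrt{1024 + m{\left(-22 \right)}} + 3463\right) \left(4416 - 1058\right) = \left(\sqrt{1024 - 26} + 3463\right) \left(4416 - 1058\right) = \left(\sqrt{998} + 3463\right) 3358 = \left(3463 + \sqrt{998}\right) 3358 = 11628754 + 3358 \sqrt{998}$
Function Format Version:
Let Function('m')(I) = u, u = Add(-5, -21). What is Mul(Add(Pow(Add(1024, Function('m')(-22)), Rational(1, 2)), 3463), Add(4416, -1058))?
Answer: Add(11628754, Mul(3358, Pow(998, Rational(1, 2)))) ≈ 1.1735e+7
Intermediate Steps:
u = -26
Function('m')(I) = -26
Mul(Add(Pow(Add(1024, Function('m')(-22)), Rational(1, 2)), 3463), Add(4416, -1058)) = Mul(Add(Pow(Add(1024, -26), Rational(1, 2)), 3463), Add(4416, -1058)) = Mul(Add(Pow(998, Rational(1, 2)), 3463), 3358) = Mul(Add(3463, Pow(998, Rational(1, 2))), 3358) = Add(11628754, Mul(3358, Pow(998, Rational(1, 2))))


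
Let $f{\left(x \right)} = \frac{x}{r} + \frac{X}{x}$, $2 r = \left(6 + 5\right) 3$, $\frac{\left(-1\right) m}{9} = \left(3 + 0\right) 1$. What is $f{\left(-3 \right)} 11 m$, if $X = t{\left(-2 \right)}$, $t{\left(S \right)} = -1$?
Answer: $-45$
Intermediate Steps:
$X = -1$
$m = -27$ ($m = - 9 \left(3 + 0\right) 1 = - 9 \cdot 3 \cdot 1 = \left(-9\right) 3 = -27$)
$r = \frac{33}{2}$ ($r = \frac{\left(6 + 5\right) 3}{2} = \frac{11 \cdot 3}{2} = \frac{1}{2} \cdot 33 = \frac{33}{2} \approx 16.5$)
$f{\left(x \right)} = - \frac{1}{x} + \frac{2 x}{33}$ ($f{\left(x \right)} = \frac{x}{\frac{33}{2}} - \frac{1}{x} = x \frac{2}{33} - \frac{1}{x} = \frac{2 x}{33} - \frac{1}{x} = - \frac{1}{x} + \frac{2 x}{33}$)
$f{\left(-3 \right)} 11 m = \left(- \frac{1}{-3} + \frac{2}{33} \left(-3\right)\right) 11 \left(-27\right) = \left(\left(-1\right) \left(- \frac{1}{3}\right) - \frac{2}{11}\right) 11 \left(-27\right) = \left(\frac{1}{3} - \frac{2}{11}\right) 11 \left(-27\right) = \frac{5}{33} \cdot 11 \left(-27\right) = \frac{5}{3} \left(-27\right) = -45$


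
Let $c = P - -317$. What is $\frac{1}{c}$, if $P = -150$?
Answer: $\frac{1}{167} \approx 0.005988$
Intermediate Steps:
$c = 167$ ($c = -150 - -317 = -150 + 317 = 167$)
$\frac{1}{c} = \frac{1}{167}$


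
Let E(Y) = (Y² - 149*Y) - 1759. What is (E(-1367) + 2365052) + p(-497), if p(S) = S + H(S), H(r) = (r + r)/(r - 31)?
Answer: 1170884849/264 ≈ 4.4352e+6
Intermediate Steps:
H(r) = 2*r/(-31 + r) (H(r) = (2*r)/(-31 + r) = 2*r/(-31 + r))
p(S) = S + 2*S/(-31 + S)
E(Y) = -1759 + Y² - 149*Y
(E(-1367) + 2365052) + p(-497) = ((-1759 + (-1367)² - 149*(-1367)) + 2365052) - 497*(-29 - 497)/(-31 - 497) = ((-1759 + 1868689 + 203683) + 2365052) - 497*(-526)/(-528) = (2070613 + 2365052) - 497*(-1/528)*(-526) = 4435665 - 130711/264 = 1170884849/264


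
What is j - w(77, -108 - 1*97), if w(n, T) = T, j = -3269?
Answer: -3064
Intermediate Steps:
j - w(77, -108 - 1*97) = -3269 - (-108 - 1*97) = -3269 - (-108 - 97) = -3269 - 1*(-205) = -3269 + 205 = -3064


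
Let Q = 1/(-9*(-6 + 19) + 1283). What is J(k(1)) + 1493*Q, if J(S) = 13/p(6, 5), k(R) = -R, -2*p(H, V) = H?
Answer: -10679/3498 ≈ -3.0529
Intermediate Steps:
p(H, V) = -H/2
Q = 1/1166 (Q = 1/(-9*13 + 1283) = 1/(-117 + 1283) = 1/1166 ≈ 0.00085763)
J(S) = -13/3 (J(S) = 13/((-1/2*6)) = 13/(-3) = 13*(-1/3) = -13/3)
J(k(1)) + 1493*Q = -13/3 + 1493*(1/1166) = -13/3 + 1493/1166 = -10679/3498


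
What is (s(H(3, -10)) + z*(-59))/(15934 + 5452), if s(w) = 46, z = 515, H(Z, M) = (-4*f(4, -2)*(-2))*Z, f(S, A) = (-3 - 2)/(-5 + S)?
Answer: -30339/21386 ≈ -1.4186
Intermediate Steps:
f(S, A) = -5/(-5 + S)
H(Z, M) = 40*Z (H(Z, M) = (-(-20)/(-5 + 4)*(-2))*Z = (-(-20)/(-1)*(-2))*Z = (-(-20)*(-1)*(-2))*Z = (-4*5*(-2))*Z = (-20*(-2))*Z = 40*Z)
(s(H(3, -10)) + z*(-59))/(15934 + 5452) = (46 + 515*(-59))/(15934 + 5452) = (46 - 30385)/21386 = -30339*1/21386 = -30339/21386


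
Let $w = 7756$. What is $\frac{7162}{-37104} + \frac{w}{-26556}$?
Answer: $- \frac{19915529}{41055576} \approx -0.48509$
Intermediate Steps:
$\frac{7162}{-37104} + \frac{w}{-26556} = \frac{7162}{-37104} + \frac{7756}{-26556} = 7162 \left(- \frac{1}{37104}\right) + 7756 \left(- \frac{1}{26556}\right) = - \frac{3581}{18552} - \frac{1939}{6639} = - \frac{19915529}{41055576}$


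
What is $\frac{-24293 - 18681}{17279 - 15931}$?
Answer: $- \frac{21487}{674} \approx -31.88$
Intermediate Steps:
$\frac{-24293 - 18681}{17279 - 15931} = - \frac{42974}{1348} = \left(-42974\right) \frac{1}{1348} = - \frac{21487}{674}$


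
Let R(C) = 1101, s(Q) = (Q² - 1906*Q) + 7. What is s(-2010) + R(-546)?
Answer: 7872268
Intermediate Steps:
s(Q) = 7 + Q² - 1906*Q
s(-2010) + R(-546) = (7 + (-2010)² - 1906*(-2010)) + 1101 = (7 + 4040100 + 3831060) + 1101 = 7871167 + 1101 = 7872268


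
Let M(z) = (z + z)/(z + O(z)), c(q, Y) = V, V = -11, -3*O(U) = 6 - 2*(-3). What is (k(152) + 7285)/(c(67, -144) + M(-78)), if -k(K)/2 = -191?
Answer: -314347/373 ≈ -842.75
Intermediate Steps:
O(U) = -4 (O(U) = -(6 - 2*(-3))/3 = -(6 + 6)/3 = -⅓*12 = -4)
c(q, Y) = -11
k(K) = 382 (k(K) = -2*(-191) = 382)
M(z) = 2*z/(-4 + z) (M(z) = (z + z)/(z - 4) = (2*z)/(-4 + z) = 2*z/(-4 + z))
(k(152) + 7285)/(c(67, -144) + M(-78)) = (382 + 7285)/(-11 + 2*(-78)/(-4 - 78)) = 7667/(-11 + 2*(-78)/(-82)) = 7667/(-11 + 2*(-78)*(-1/82)) = 7667/(-11 + 78/41) = 7667/(-373/41) = 7667*(-41/373) = -314347/373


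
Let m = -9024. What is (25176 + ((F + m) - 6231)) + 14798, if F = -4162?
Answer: 20557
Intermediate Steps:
(25176 + ((F + m) - 6231)) + 14798 = (25176 + ((-4162 - 9024) - 6231)) + 14798 = (25176 + (-13186 - 6231)) + 14798 = (25176 - 19417) + 14798 = 5759 + 14798 = 20557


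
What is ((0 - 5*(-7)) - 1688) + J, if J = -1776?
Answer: -3429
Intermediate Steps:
((0 - 5*(-7)) - 1688) + J = ((0 - 5*(-7)) - 1688) - 1776 = ((0 + 35) - 1688) - 1776 = (35 - 1688) - 1776 = -1653 - 1776 = -3429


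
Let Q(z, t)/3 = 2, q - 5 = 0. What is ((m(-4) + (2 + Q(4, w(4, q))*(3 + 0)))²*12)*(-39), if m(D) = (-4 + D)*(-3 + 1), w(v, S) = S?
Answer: -606528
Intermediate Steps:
q = 5 (q = 5 + 0 = 5)
Q(z, t) = 6 (Q(z, t) = 3*2 = 6)
m(D) = 8 - 2*D (m(D) = (-4 + D)*(-2) = 8 - 2*D)
((m(-4) + (2 + Q(4, w(4, q))*(3 + 0)))²*12)*(-39) = (((8 - 2*(-4)) + (2 + 6*(3 + 0)))²*12)*(-39) = (((8 + 8) + (2 + 6*3))²*12)*(-39) = ((16 + (2 + 18))²*12)*(-39) = ((16 + 20)²*12)*(-39) = (36²*12)*(-39) = (1296*12)*(-39) = 15552*(-39) = -606528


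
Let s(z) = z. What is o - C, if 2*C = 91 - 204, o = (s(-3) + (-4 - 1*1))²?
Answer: 241/2 ≈ 120.50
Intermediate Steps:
o = 64 (o = (-3 + (-4 - 1*1))² = (-3 + (-4 - 1))² = (-3 - 5)² = (-8)² = 64)
C = -113/2 (C = (91 - 204)/2 = (½)*(-113) = -113/2 ≈ -56.500)
o - C = 64 - 1*(-113/2) = 64 + 113/2 = 241/2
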